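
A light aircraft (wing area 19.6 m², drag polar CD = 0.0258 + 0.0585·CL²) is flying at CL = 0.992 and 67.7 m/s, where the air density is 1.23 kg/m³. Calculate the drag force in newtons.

CD = 0.0258 + 0.0585 × 0.992² = 0.08337
D = ½ρv²S·CD = ½ × 1.23 × 67.7² × 19.6 × 0.08337 = 4610 N

D = 4610 N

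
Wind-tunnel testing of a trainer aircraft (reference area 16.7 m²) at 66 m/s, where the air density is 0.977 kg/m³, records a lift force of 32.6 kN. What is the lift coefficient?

CL = 0.917

From L = ½ρv²S·CL, rearranging gives CL = 2L/(ρv²S).
CL = 2 × 32600 / (0.977 × 66² × 16.7) = 0.917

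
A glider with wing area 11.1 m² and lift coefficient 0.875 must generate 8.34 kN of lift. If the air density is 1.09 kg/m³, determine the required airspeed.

v = 39.7 m/s

L = ½ρv²S·CL ⇒ v = √(2L/(ρ·S·CL))
v = √(2 × 8340 / (1.09 × 11.1 × 0.875)) = √1576 = 39.7 m/s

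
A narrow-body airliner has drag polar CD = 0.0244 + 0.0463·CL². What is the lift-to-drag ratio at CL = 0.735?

L/D = 14.9

CD = 0.0244 + 0.0463 × 0.735² = 0.04941
L/D = CL/CD = 0.735 / 0.04941 = 14.9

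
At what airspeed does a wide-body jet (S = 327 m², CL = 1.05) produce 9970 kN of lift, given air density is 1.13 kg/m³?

L = ½ρv²S·CL ⇒ v = √(2L/(ρ·S·CL))
v = √(2 × 9.97×10^6 / (1.13 × 327 × 1.05)) = √51390 = 227 m/s

v = 227 m/s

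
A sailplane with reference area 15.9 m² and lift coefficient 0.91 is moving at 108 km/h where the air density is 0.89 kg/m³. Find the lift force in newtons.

L = 5790 N

Convert speed: v = 108 km/h ÷ 3.6 = 30 m/s.
L = ½ρv²S·CL = ½ × 0.89 × 30² × 15.9 × 0.91 = 5790 N ≈ 5.79 kN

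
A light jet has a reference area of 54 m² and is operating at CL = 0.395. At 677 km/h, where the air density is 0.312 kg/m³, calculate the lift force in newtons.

Convert speed: v = 677 km/h ÷ 3.6 = 188.1 m/s.
L = ½ρv²S·CL = ½ × 0.312 × 188.1² × 54 × 0.395 = 1.18×10^5 N ≈ 118 kN

L = 1.18×10^5 N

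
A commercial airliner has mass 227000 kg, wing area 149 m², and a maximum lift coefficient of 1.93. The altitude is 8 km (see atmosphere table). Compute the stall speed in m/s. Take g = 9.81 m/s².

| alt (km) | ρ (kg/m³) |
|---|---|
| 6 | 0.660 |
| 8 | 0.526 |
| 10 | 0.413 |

V_stall = 172 m/s

At 8 km, from the table: ρ = 0.526 kg/m³.
Weight W = mg = 227000 × 9.81 = 2.227×10^6 N.
V_stall = √(2W/(ρ·S·CL,max)) = √(2 × 2.227×10^6 / (0.526 × 149 × 1.93))
V_stall = √29440 = 172 m/s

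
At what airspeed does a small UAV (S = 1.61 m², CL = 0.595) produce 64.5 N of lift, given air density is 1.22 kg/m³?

L = ½ρv²S·CL ⇒ v = √(2L/(ρ·S·CL))
v = √(2 × 64.5 / (1.22 × 1.61 × 0.595)) = √110.4 = 10.5 m/s

v = 10.5 m/s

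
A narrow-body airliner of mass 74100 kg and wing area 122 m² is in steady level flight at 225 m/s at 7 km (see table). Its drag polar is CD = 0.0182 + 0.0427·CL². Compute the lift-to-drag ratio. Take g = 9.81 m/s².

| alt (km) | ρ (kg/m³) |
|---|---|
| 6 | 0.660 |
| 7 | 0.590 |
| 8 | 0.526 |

L/D = 16

At 7 km, from the table: ρ = 0.590 kg/m³.
Weight W = mg = 74100 × 9.81 = 7.2692×10^5 N; in level flight L = W.
q = ½ρv² = ½ × 0.59 × 225² = 14930 Pa.
CL = W/(q·S) = 7.2692×10^5 / (14930 × 122) = 0.399.
CD = 0.0182 + 0.0427 × 0.399² = 0.025.
L/D = CL/CD = 0.399 / 0.025 = 16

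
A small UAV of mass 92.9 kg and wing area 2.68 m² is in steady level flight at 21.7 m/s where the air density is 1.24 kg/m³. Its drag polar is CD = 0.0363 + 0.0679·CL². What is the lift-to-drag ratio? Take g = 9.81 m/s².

L/D = 9.07

In steady level flight, lift balances weight: W = mg = 92.9 × 9.81 = 911.35 N.
q = ½ρv² = ½ × 1.24 × 21.7² = 292 Pa.
CL = 2W/(ρv²S) = 2×911.35/(1.24×21.7²×2.68) = 1.165.
CD = 0.0363 + 0.0679 × 1.165² = 0.1284.
L/D = CL/CD = 1.165 / 0.1284 = 9.07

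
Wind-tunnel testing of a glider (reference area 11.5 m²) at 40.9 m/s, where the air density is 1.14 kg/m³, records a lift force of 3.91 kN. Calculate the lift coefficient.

From L = ½ρv²S·CL, rearranging gives CL = 2L/(ρv²S).
CL = 2 × 3910 / (1.14 × 40.9² × 11.5) = 0.357

CL = 0.357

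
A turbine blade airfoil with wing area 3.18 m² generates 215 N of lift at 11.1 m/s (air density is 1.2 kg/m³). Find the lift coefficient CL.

From L = ½ρv²S·CL, rearranging gives CL = 2L/(ρv²S).
CL = 2 × 215 / (1.2 × 11.1² × 3.18) = 0.915

CL = 0.915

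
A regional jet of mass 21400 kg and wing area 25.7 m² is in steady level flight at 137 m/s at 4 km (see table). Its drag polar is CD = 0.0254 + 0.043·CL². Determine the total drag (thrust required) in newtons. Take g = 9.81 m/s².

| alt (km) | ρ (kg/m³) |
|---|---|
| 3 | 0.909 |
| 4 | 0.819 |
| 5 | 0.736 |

D = 14600 N

At 4 km, from the table: ρ = 0.819 kg/m³.
Weight W = mg = 21400 × 9.81 = 2.0993×10^5 N; in level flight L = W.
q = ½ρv² = ½ × 0.819 × 137² = 7686 Pa.
Required CL = L/(qS) = 2.0993×10^5/(7686·25.7) = 1.063.
CD = 0.0254 + 0.043 × 1.063² = 0.07397.
D = q·S·CD = 7686 × 25.7 × 0.07397 = 14610 N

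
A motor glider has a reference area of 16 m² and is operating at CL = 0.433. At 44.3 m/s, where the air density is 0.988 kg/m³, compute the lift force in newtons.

L = 6720 N

Dynamic pressure q = ½ρv² = ½ × 0.988 × 44.3² = 969.5 Pa.
L = q·S·CL = 969.5 × 16 × 0.433 = 6720 N ≈ 6.72 kN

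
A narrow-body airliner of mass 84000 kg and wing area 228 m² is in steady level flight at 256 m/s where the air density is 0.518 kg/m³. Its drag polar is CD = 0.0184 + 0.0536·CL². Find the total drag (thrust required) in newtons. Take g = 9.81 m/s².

D = 80600 N

Weight W = mg = 84000 × 9.81 = 8.2404×10^5 N; in level flight L = W.
q = ½ρv² = ½ × 0.518 × 256² = 16970 Pa.
CL = W/(q·S) = 8.2404×10^5 / (16970 × 228) = 0.2129.
CD = 0.0184 + 0.0536 × 0.2129² = 0.02083.
D = q·S·CD = 16970 × 228 × 0.02083 = 80610 N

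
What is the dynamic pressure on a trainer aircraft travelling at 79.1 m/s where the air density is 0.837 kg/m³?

q = 2620 Pa

q = ½ρv² = ½ × 0.837 × 79.1² = 2620 Pa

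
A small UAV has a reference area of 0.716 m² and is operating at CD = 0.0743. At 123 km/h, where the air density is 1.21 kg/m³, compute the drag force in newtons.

Convert speed: v = 123 km/h ÷ 3.6 = 34.17 m/s.
D = ½ρv²S·CD = ½ × 1.21 × 34.17² × 0.716 × 0.0743 = 37.6 N

D = 37.6 N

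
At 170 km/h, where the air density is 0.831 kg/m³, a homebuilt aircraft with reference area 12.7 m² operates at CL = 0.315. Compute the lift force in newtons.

Convert speed: v = 170 km/h ÷ 3.6 = 47.22 m/s.
L = ½ρv²S·CL = ½ × 0.831 × 47.22² × 12.7 × 0.315 = 3710 N

L = 3710 N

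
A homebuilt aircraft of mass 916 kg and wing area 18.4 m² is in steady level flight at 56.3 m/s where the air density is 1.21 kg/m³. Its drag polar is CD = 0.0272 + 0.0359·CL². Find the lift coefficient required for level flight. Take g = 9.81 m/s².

In steady level flight, lift balances weight: W = mg = 916 × 9.81 = 8986 N.
q = ½ρv² = ½ × 1.21 × 56.3² = 1918 Pa.
Required CL = L/(qS) = 8986/(1918·18.4) = 0.2547.

CL = 0.255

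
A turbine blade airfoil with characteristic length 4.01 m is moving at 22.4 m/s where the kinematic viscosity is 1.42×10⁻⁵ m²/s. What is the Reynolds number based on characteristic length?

Re = 6.33×10^6

Re = v·c/ν = 22.4 × 4.01 / (1.42×10⁻⁵) = 6.33×10^6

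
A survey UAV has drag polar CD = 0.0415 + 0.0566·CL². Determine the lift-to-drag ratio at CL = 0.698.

L/D = 10.1

CD = 0.0415 + 0.0566 × 0.698² = 0.06908
L/D = CL/CD = 0.698 / 0.06908 = 10.1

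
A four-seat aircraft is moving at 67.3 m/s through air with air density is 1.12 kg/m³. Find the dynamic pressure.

q = 2540 Pa

q = ½ρv² = ½ × 1.12 × 67.3² = 2540 Pa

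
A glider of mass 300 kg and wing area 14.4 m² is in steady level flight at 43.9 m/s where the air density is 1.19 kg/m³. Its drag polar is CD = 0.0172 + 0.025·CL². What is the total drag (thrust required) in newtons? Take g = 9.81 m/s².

Level flight ⇒ L = W = m·g = 300 × 9.81 = 2943 N.
q = ½ρv² = ½ × 1.19 × 43.9² = 1147 Pa.
CL = W/(q·S) = 2943 / (1147 × 14.4) = 0.1782.
CD = 0.0172 + 0.025 × 0.1782² = 0.01799.
D = q·S·CD = 1147 × 14.4 × 0.01799 = 297.1 N

D = 297 N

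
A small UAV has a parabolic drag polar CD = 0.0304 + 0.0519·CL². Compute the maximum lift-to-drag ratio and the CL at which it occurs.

For CD = CD0 + K·CL², (L/D)max occurs at CL* = √(CD0/K) and equals 1/(2√(K·CD0)).
(L/D)max = 1/(2√(0.0519 × 0.0304)) = 1/(2 × 0.03972) = 12.6
CL* = √(0.0304/0.0519) = 0.765

(L/D)max = 12.6, at CL = 0.765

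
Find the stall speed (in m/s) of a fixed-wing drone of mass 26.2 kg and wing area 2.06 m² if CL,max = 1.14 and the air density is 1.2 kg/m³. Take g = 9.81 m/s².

V_stall = 13.5 m/s

Weight W = mg = 26.2 × 9.81 = 257 N.
V_stall = √(2W/(ρ·S·CL,max)) = √(2 × 257 / (1.2 × 2.06 × 1.14))
V_stall = √182.4 = 13.5 m/s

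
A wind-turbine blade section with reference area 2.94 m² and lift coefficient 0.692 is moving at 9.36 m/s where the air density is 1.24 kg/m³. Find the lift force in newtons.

L = 111 N

L = ½ρv²S·CL = ½ × 1.24 × 9.36² × 2.94 × 0.692 = 111 N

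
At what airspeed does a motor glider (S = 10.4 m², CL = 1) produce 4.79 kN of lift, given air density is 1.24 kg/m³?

v = 27.3 m/s

L = ½ρv²S·CL ⇒ v = √(2L/(ρ·S·CL))
v = √(2 × 4790 / (1.24 × 10.4 × 1)) = √742.9 = 27.3 m/s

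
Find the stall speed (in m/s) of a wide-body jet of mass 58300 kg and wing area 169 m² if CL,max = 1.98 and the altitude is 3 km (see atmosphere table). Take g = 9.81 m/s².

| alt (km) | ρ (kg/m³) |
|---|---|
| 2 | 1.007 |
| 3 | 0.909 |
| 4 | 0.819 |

At 3 km, from the table: ρ = 0.909 kg/m³.
At stall, lift equals weight: L = W = m·g = 58300 × 9.81 = 5.719×10^5 N.
From L = ½ρV²S·CL,max = W: V_stall = √(2W/(ρSCL,max)) = √(2·5.719×10^5/(0.909·169·1.98))
V_stall = √3761 = 61.3 m/s

V_stall = 61.3 m/s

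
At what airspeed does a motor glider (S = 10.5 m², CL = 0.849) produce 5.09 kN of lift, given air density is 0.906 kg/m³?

L = ½ρv²S·CL ⇒ v = √(2L/(ρ·S·CL))
v = √(2 × 5090 / (0.906 × 10.5 × 0.849)) = √1260 = 35.5 m/s

v = 35.5 m/s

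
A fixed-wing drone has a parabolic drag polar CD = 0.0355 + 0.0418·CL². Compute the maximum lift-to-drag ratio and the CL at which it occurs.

For CD = CD0 + K·CL², (L/D)max occurs at CL* = √(CD0/K) and equals 1/(2√(K·CD0)).
(L/D)max = 1/(2√(0.0418 × 0.0355)) = 1/(2 × 0.03852) = 13
CL* = √(0.0355/0.0418) = 0.922

(L/D)max = 13, at CL = 0.922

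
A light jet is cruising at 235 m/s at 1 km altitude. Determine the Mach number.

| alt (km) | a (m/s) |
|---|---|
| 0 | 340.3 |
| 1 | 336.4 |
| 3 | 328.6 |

M = 0.699

At 1 km, from the table: a = 336.4 m/s.
M = v/a = 235 / 336.4 = 0.699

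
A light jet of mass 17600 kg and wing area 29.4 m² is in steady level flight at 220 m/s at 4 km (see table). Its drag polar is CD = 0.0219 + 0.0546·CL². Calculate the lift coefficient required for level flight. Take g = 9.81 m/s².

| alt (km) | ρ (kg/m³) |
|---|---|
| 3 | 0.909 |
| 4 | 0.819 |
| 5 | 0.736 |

At 4 km, from the table: ρ = 0.819 kg/m³.
In steady level flight, lift balances weight: W = mg = 17600 × 9.81 = 1.7266×10^5 N.
q = ½ρv² = ½ × 0.819 × 220² = 19820 Pa.
CL = 2W/(ρv²S) = 2×1.7266×10^5/(0.819×220²×29.4) = 0.2963.

CL = 0.296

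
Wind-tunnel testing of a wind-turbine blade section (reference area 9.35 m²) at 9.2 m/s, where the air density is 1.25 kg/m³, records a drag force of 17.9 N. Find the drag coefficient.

CD = 0.0362

From D = ½ρv²S·CD, rearranging gives CD = 2D/(ρv²S).
CD = 2 × 17.9 / (1.25 × 9.2² × 9.35) = 0.0362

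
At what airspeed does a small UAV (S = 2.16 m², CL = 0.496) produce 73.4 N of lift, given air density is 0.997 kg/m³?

v = 11.7 m/s

L = ½ρv²S·CL ⇒ v = √(2L/(ρ·S·CL))
v = √(2 × 73.4 / (0.997 × 2.16 × 0.496)) = √137.4 = 11.7 m/s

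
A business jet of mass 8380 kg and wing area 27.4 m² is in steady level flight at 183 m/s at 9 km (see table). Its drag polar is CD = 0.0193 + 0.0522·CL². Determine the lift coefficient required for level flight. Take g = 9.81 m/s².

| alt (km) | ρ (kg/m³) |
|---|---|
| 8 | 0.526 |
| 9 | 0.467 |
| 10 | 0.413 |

At 9 km, from the table: ρ = 0.467 kg/m³.
Level flight ⇒ L = W = m·g = 8380 × 9.81 = 82208 N.
Dynamic pressure q = 0.5 × 0.467 × 183² = 7820 Pa.
Required CL = L/(qS) = 82208/(7820·27.4) = 0.3837.

CL = 0.384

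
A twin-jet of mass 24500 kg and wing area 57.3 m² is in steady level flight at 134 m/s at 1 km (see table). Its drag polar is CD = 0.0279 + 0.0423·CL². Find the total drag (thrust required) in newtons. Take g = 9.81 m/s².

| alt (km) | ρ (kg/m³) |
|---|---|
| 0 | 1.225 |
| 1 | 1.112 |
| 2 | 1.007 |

At 1 km, from the table: ρ = 1.112 kg/m³.
Weight W = mg = 24500 × 9.81 = 2.4034×10^5 N; in level flight L = W.
Dynamic pressure q = 0.5 × 1.112 × 134² = 9984 Pa.
CL = 2W/(ρv²S) = 2×2.4034×10^5/(1.112×134²×57.3) = 0.4201.
CD = 0.0279 + 0.0423 × 0.4201² = 0.03537.
D = q·S·CD = 9984 × 57.3 × 0.03537 = 20230 N

D = 20200 N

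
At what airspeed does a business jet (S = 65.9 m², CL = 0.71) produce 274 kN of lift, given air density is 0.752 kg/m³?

v = 125 m/s

L = ½ρv²S·CL ⇒ v = √(2L/(ρ·S·CL))
v = √(2 × 2.74×10^5 / (0.752 × 65.9 × 0.71)) = √15570 = 125 m/s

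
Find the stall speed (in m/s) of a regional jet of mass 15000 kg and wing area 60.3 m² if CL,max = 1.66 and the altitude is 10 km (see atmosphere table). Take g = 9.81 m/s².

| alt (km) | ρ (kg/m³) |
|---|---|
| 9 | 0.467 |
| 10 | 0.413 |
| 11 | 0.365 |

V_stall = 84.4 m/s

At 10 km, from the table: ρ = 0.413 kg/m³.
At stall, lift equals weight: L = W = m·g = 15000 × 9.81 = 1.472×10^5 N.
From L = ½ρV²S·CL,max = W: V_stall = √(2W/(ρSCL,max)) = √(2·1.472×10^5/(0.413·60.3·1.66))
V_stall = √7119 = 84.4 m/s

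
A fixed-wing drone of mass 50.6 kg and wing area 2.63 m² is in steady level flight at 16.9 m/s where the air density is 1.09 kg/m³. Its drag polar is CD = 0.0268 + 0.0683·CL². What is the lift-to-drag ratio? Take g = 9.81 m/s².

In steady level flight, lift balances weight: W = mg = 50.6 × 9.81 = 496.39 N.
q = ½ρv² = ½ × 1.09 × 16.9² = 155.7 Pa.
CL = W/(q·S) = 496.39 / (155.7 × 2.63) = 1.213.
CD = 0.0268 + 0.0683 × 1.213² = 0.1272.
L/D = CL/CD = 1.213 / 0.1272 = 9.53

L/D = 9.53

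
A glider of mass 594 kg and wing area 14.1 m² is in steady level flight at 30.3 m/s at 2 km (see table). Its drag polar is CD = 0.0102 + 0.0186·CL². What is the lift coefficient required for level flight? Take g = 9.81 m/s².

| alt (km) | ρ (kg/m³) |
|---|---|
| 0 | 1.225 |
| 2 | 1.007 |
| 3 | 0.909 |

At 2 km, from the table: ρ = 1.007 kg/m³.
In steady level flight, lift balances weight: W = mg = 594 × 9.81 = 5827.1 N.
q = ½ρv² = ½ × 1.007 × 30.3² = 462.3 Pa.
Required CL = L/(qS) = 5827.1/(462.3·14.1) = 0.894.

CL = 0.894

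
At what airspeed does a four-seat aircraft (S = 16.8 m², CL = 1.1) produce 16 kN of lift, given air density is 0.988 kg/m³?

L = ½ρv²S·CL ⇒ v = √(2L/(ρ·S·CL))
v = √(2 × 16000 / (0.988 × 16.8 × 1.1)) = √1753 = 41.9 m/s

v = 41.9 m/s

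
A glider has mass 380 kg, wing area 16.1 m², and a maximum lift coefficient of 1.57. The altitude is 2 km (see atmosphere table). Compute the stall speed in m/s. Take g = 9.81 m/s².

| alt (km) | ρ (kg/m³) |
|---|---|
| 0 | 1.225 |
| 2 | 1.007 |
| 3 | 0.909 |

V_stall = 17.1 m/s

At 2 km, from the table: ρ = 1.007 kg/m³.
Stall occurs when L = W at CL,max. W = mg = 380 × 9.81 = 3728 N.
V_stall = √(2W/(ρ·S·CL,max)) = √(2 × 3728 / (1.007 × 16.1 × 1.57))
V_stall = √292.9 = 17.1 m/s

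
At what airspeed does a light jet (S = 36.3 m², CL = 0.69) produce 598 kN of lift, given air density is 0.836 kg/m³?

L = ½ρv²S·CL ⇒ v = √(2L/(ρ·S·CL))
v = √(2 × 5.98×10^5 / (0.836 × 36.3 × 0.69)) = √57120 = 239 m/s

v = 239 m/s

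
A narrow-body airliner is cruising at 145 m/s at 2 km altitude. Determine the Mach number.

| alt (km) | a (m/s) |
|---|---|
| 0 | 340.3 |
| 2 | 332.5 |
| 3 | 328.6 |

M = 0.436

At 2 km, from the table: a = 332.5 m/s.
M = v/a = 145 / 332.5 = 0.436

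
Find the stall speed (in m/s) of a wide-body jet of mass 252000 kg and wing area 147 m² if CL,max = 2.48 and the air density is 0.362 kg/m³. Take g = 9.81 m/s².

Weight W = mg = 252000 × 9.81 = 2.472×10^6 N.
V_stall = √(2W/(ρ·S·CL,max)) = √(2 × 2.472×10^6 / (0.362 × 147 × 2.48))
V_stall = √37460 = 194 m/s

V_stall = 194 m/s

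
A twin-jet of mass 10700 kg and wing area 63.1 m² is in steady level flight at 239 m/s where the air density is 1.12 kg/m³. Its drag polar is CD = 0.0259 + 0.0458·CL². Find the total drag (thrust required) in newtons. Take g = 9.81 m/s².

Level flight ⇒ L = W = m·g = 10700 × 9.81 = 1.0497×10^5 N.
q = ½ρv² = ½ × 1.12 × 239² = 31990 Pa.
CL = 2W/(ρv²S) = 2×1.0497×10^5/(1.12×239²×63.1) = 0.052.
CD = 0.0259 + 0.0458 × 0.052² = 0.02602.
D = q·S·CD = 31990 × 63.1 × 0.02602 = 52530 N

D = 52500 N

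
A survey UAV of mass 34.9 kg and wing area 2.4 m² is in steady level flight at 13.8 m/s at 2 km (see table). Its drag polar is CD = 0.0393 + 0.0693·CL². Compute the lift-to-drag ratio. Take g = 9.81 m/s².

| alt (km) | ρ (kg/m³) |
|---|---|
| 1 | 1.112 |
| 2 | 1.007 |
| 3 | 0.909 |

At 2 km, from the table: ρ = 1.007 kg/m³.
Level flight ⇒ L = W = m·g = 34.9 × 9.81 = 342.37 N.
Dynamic pressure q = 0.5 × 1.007 × 13.8² = 95.89 Pa.
Required CL = L/(qS) = 342.37/(95.89·2.4) = 1.488.
CD = 0.0393 + 0.0693 × 1.488² = 0.1927.
L/D = CL/CD = 1.488 / 0.1927 = 7.72

L/D = 7.72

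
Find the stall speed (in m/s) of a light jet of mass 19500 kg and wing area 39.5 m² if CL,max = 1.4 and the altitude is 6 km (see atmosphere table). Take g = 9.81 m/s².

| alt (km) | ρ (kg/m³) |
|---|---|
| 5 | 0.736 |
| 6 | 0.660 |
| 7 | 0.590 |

V_stall = 102 m/s

At 6 km, from the table: ρ = 0.660 kg/m³.
At stall, lift equals weight: L = W = m·g = 19500 × 9.81 = 1.913×10^5 N.
From L = ½ρV²S·CL,max = W: V_stall = √(2W/(ρSCL,max)) = √(2·1.913×10^5/(0.66·39.5·1.4))
V_stall = √10480 = 102 m/s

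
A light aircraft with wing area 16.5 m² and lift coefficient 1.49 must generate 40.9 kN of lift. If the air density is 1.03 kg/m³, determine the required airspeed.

L = ½ρv²S·CL ⇒ v = √(2L/(ρ·S·CL))
v = √(2 × 40900 / (1.03 × 16.5 × 1.49)) = √3230 = 56.8 m/s

v = 56.8 m/s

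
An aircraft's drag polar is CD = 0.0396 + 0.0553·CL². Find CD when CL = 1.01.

CD = 0.096

CD = 0.0396 + 0.0553 × 1.01² = 0.0396 + 0.05641 = 0.096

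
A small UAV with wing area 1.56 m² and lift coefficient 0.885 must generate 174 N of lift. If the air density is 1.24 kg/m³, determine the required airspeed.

v = 14.3 m/s

L = ½ρv²S·CL ⇒ v = √(2L/(ρ·S·CL))
v = √(2 × 174 / (1.24 × 1.56 × 0.885)) = √203.3 = 14.3 m/s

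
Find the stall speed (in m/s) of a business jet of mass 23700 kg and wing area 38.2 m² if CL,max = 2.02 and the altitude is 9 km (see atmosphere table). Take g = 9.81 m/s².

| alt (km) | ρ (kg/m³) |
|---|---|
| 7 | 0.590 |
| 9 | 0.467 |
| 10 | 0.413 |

V_stall = 114 m/s

At 9 km, from the table: ρ = 0.467 kg/m³.
At stall, lift equals weight: L = W = m·g = 23700 × 9.81 = 2.325×10^5 N.
V_stall = √(2W/(ρ·S·CL,max)) = √(2 × 2.325×10^5 / (0.467 × 38.2 × 2.02))
V_stall = √12900 = 114 m/s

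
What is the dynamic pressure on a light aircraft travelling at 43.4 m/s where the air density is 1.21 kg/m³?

q = 1140 Pa

q = ½ρv² = ½ × 1.21 × 43.4² = 1140 Pa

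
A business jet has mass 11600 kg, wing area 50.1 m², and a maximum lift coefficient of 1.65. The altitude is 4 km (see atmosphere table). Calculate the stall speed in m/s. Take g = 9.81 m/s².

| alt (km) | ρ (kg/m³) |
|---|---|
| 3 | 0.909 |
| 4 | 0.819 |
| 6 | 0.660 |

V_stall = 58 m/s

At 4 km, from the table: ρ = 0.819 kg/m³.
Weight W = mg = 11600 × 9.81 = 1.138×10^5 N.
V_stall = √(2W/(ρ·S·CL,max)) = √(2 × 1.138×10^5 / (0.819 × 50.1 × 1.65))
V_stall = √3362 = 58 m/s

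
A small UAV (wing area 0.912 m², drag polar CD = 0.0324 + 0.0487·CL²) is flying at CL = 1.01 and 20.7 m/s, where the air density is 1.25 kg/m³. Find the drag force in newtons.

CD = 0.0324 + 0.0487 × 1.01² = 0.08208
D = ½ρv²S·CD = ½ × 1.25 × 20.7² × 0.912 × 0.08208 = 20 N

D = 20 N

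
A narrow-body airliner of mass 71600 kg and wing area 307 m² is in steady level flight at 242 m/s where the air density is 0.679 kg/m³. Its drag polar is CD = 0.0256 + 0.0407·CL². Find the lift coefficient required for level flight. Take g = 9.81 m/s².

CL = 0.115

Weight W = mg = 71600 × 9.81 = 7.024×10^5 N; in level flight L = W.
Dynamic pressure q = 0.5 × 0.679 × 242² = 19880 Pa.
Required CL = L/(qS) = 7.024×10^5/(19880·307) = 0.1151.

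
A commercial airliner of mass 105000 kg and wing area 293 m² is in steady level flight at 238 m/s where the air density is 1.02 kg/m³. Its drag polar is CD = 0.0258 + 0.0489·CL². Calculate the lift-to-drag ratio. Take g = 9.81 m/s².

Weight W = mg = 105000 × 9.81 = 1.03×10^6 N; in level flight L = W.
Dynamic pressure q = 0.5 × 1.02 × 238² = 28890 Pa.
CL = 2W/(ρv²S) = 2×1.03×10^6/(1.02×238²×293) = 0.1217.
CD = 0.0258 + 0.0489 × 0.1217² = 0.02652.
L/D = CL/CD = 0.1217 / 0.02652 = 4.59

L/D = 4.59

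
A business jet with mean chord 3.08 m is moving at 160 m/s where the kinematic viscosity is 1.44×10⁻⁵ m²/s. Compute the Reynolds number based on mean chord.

Re = 3.42×10^7

Re = v·c/ν = 160 × 3.08 / (1.44×10⁻⁵) = 3.42×10^7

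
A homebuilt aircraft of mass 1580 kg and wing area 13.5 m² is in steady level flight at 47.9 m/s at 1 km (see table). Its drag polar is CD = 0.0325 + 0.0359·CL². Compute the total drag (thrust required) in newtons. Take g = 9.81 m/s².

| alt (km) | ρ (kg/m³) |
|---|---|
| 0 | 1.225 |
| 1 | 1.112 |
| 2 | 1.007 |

At 1 km, from the table: ρ = 1.112 kg/m³.
In steady level flight, lift balances weight: W = mg = 1580 × 9.81 = 15500 N.
Dynamic pressure q = 0.5 × 1.112 × 47.9² = 1276 Pa.
CL = 2W/(ρv²S) = 2×15500/(1.112×47.9²×13.5) = 0.9.
CD = 0.0325 + 0.0359 × 0.9² = 0.06158.
D = q·S·CD = 1276 × 13.5 × 0.06158 = 1061 N

D = 1060 N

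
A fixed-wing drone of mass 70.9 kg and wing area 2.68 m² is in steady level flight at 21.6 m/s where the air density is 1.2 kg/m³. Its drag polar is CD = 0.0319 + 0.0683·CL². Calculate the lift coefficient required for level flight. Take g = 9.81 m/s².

CL = 0.927

Weight W = mg = 70.9 × 9.81 = 695.53 N; in level flight L = W.
q = ½ρv² = ½ × 1.2 × 21.6² = 279.9 Pa.
CL = W/(q·S) = 695.53 / (279.9 × 2.68) = 0.9271.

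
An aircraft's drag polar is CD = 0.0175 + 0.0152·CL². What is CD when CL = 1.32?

CD = 0.044

CD = 0.0175 + 0.0152 × 1.32² = 0.0175 + 0.02648 = 0.044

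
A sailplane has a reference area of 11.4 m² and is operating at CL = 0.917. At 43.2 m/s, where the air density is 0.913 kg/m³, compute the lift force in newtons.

Dynamic pressure q = ½ρv² = ½ × 0.913 × 43.2² = 851.9 Pa.
L = q·S·CL = 851.9 × 11.4 × 0.917 = 8910 N ≈ 8.91 kN

L = 8910 N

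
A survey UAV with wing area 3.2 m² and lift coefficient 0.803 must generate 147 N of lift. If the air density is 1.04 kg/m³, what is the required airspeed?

v = 10.5 m/s

L = ½ρv²S·CL ⇒ v = √(2L/(ρ·S·CL))
v = √(2 × 147 / (1.04 × 3.2 × 0.803)) = √110 = 10.5 m/s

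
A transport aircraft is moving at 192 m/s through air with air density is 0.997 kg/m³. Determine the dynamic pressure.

q = ½ρv² = ½ × 0.997 × 192² = 18400 Pa

q = 18400 Pa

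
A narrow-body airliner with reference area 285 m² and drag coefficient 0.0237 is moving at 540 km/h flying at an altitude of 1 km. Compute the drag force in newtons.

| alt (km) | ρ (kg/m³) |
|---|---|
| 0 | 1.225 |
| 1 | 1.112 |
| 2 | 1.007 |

D = 84500 N

At 1 km, from the table: ρ = 1.112 kg/m³.
Convert speed: v = 540 km/h ÷ 3.6 = 150 m/s.
D = ½ρv²S·CD = ½ × 1.112 × 150² × 285 × 0.0237 = 84500 N ≈ 84.5 kN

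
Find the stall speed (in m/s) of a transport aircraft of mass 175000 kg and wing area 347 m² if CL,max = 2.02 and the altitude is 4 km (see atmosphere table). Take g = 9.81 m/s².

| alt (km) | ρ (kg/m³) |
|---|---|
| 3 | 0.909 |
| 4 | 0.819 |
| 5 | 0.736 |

At 4 km, from the table: ρ = 0.819 kg/m³.
Weight W = mg = 175000 × 9.81 = 1.717×10^6 N.
From L = ½ρV²S·CL,max = W: V_stall = √(2W/(ρSCL,max)) = √(2·1.717×10^6/(0.819·347·2.02))
V_stall = √5981 = 77.3 m/s

V_stall = 77.3 m/s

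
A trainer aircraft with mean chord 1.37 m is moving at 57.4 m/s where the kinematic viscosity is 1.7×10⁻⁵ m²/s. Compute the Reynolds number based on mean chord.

Re = v·c/ν = 57.4 × 1.37 / (1.7×10⁻⁵) = 4.63×10^6

Re = 4.63×10^6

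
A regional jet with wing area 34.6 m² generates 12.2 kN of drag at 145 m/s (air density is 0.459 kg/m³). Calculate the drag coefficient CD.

From D = ½ρv²S·CD, rearranging gives CD = 2D/(ρv²S).
CD = 2 × 12200 / (0.459 × 145² × 34.6) = 0.0731

CD = 0.0731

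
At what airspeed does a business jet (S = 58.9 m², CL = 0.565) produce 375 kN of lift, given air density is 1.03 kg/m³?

L = ½ρv²S·CL ⇒ v = √(2L/(ρ·S·CL))
v = √(2 × 3.75×10^5 / (1.03 × 58.9 × 0.565)) = √21880 = 148 m/s

v = 148 m/s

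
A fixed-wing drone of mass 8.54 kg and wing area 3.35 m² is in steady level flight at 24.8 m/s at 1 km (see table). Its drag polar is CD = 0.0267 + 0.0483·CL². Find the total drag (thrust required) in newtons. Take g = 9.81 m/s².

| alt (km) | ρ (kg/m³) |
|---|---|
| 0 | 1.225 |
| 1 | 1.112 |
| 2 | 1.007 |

D = 30.9 N

At 1 km, from the table: ρ = 1.112 kg/m³.
Level flight ⇒ L = W = m·g = 8.54 × 9.81 = 83.777 N.
Dynamic pressure q = 0.5 × 1.112 × 24.8² = 342 Pa.
Required CL = L/(qS) = 83.777/(342·3.35) = 0.07313.
CD = 0.0267 + 0.0483 × 0.07313² = 0.02696.
D = q·S·CD = 342 × 3.35 × 0.02696 = 30.88 N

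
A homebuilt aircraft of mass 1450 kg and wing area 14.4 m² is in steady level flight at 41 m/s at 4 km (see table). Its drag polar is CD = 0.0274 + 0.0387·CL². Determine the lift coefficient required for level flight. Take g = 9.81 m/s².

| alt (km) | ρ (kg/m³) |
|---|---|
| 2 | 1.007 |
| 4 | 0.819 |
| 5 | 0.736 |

CL = 1.44

At 4 km, from the table: ρ = 0.819 kg/m³.
Level flight ⇒ L = W = m·g = 1450 × 9.81 = 14224 N.
Dynamic pressure q = 0.5 × 0.819 × 41² = 688.4 Pa.
Required CL = L/(qS) = 14224/(688.4·14.4) = 1.435.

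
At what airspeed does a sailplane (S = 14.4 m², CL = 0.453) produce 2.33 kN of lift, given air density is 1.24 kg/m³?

v = 24 m/s

L = ½ρv²S·CL ⇒ v = √(2L/(ρ·S·CL))
v = √(2 × 2330 / (1.24 × 14.4 × 0.453)) = √576.1 = 24 m/s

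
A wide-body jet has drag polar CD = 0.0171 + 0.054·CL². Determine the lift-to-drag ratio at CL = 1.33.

CD = 0.0171 + 0.054 × 1.33² = 0.1126
L/D = CL/CD = 1.33 / 0.1126 = 11.8

L/D = 11.8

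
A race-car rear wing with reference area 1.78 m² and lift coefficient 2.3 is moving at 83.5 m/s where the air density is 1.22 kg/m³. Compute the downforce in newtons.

Dynamic pressure q = ½ρv² = ½ × 1.22 × 83.5² = 4253 Pa.
L = q·S·CL = 4253 × 1.78 × 2.3 = 17400 N ≈ 17.4 kN

L = 17400 N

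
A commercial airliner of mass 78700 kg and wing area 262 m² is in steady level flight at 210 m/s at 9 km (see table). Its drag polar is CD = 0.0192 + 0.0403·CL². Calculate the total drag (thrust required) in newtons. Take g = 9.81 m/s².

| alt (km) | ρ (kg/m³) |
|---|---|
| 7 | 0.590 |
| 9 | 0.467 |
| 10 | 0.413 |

At 9 km, from the table: ρ = 0.467 kg/m³.
Weight W = mg = 78700 × 9.81 = 7.7205×10^5 N; in level flight L = W.
q = ½ρv² = ½ × 0.467 × 210² = 10300 Pa.
CL = W/(q·S) = 7.7205×10^5 / (10300 × 262) = 0.2862.
CD = 0.0192 + 0.0403 × 0.2862² = 0.0225.
D = q·S·CD = 10300 × 262 × 0.0225 = 60700 N

D = 60700 N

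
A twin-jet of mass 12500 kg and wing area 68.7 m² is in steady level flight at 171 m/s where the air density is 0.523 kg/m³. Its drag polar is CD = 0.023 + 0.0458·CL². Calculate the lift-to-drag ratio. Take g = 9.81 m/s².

L/D = 9.16

Level flight ⇒ L = W = m·g = 12500 × 9.81 = 1.2262×10^5 N.
Dynamic pressure q = 0.5 × 0.523 × 171² = 7647 Pa.
CL = 2W/(ρv²S) = 2×1.2262×10^5/(0.523×171²×68.7) = 0.2334.
CD = 0.023 + 0.0458 × 0.2334² = 0.0255.
L/D = CL/CD = 0.2334 / 0.0255 = 9.16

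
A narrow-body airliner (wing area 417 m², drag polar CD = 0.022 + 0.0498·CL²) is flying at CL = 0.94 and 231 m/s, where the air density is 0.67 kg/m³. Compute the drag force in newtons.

D = 4.92×10^5 N

CD = 0.022 + 0.0498 × 0.94² = 0.066
D = ½ρv²S·CD = ½ × 0.67 × 231² × 417 × 0.066 = 4.92×10^5 N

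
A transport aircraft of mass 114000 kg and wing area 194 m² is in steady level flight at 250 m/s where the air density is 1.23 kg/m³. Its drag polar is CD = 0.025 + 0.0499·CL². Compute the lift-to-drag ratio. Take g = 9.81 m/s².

Level flight ⇒ L = W = m·g = 114000 × 9.81 = 1.1183×10^6 N.
Dynamic pressure q = 0.5 × 1.23 × 250² = 38440 Pa.
CL = 2W/(ρv²S) = 2×1.1183×10^6/(1.23×250²×194) = 0.15.
CD = 0.025 + 0.0499 × 0.15² = 0.02612.
L/D = CL/CD = 0.15 / 0.02612 = 5.74

L/D = 5.74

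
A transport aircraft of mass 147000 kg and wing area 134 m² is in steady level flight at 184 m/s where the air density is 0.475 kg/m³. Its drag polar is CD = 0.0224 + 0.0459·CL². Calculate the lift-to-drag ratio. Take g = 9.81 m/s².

L/D = 12.8

Weight W = mg = 147000 × 9.81 = 1.4421×10^6 N; in level flight L = W.
Dynamic pressure q = 0.5 × 0.475 × 184² = 8041 Pa.
CL = W/(q·S) = 1.4421×10^6 / (8041 × 134) = 1.338.
CD = 0.0224 + 0.0459 × 1.338² = 0.1046.
L/D = CL/CD = 1.338 / 0.1046 = 12.8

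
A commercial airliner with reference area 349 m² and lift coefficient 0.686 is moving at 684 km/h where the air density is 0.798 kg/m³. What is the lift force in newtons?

L = 3.45×10^6 N

Convert speed: v = 684 km/h ÷ 3.6 = 190 m/s.
L = ½ρv²S·CL = ½ × 0.798 × 190² × 349 × 0.686 = 3.45×10^6 N ≈ 3450 kN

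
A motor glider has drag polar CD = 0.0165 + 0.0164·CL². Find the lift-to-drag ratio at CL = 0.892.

L/D = 30.2

CD = 0.0165 + 0.0164 × 0.892² = 0.02955
L/D = CL/CD = 0.892 / 0.02955 = 30.2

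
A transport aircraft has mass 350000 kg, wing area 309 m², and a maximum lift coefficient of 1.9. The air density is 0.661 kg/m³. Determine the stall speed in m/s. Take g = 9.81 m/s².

Weight W = mg = 350000 × 9.81 = 3.434×10^6 N.
From L = ½ρV²S·CL,max = W: V_stall = √(2W/(ρSCL,max)) = √(2·3.434×10^6/(0.661·309·1.9))
V_stall = √17700 = 133 m/s

V_stall = 133 m/s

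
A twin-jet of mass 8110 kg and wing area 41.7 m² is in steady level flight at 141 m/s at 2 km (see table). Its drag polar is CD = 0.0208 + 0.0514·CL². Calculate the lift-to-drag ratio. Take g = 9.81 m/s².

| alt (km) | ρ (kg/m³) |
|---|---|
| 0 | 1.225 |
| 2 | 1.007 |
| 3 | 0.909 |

At 2 km, from the table: ρ = 1.007 kg/m³.
Level flight ⇒ L = W = m·g = 8110 × 9.81 = 79559 N.
Dynamic pressure q = 0.5 × 1.007 × 141² = 10010 Pa.
CL = 2W/(ρv²S) = 2×79559/(1.007×141²×41.7) = 0.1906.
CD = 0.0208 + 0.0514 × 0.1906² = 0.02267.
L/D = CL/CD = 0.1906 / 0.02267 = 8.41

L/D = 8.41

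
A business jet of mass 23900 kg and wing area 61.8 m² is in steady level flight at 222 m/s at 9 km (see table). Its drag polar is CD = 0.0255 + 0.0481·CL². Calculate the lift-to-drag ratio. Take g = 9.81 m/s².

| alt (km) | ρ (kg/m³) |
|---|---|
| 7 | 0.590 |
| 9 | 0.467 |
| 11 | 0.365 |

At 9 km, from the table: ρ = 0.467 kg/m³.
Weight W = mg = 23900 × 9.81 = 2.3446×10^5 N; in level flight L = W.
q = ½ρv² = ½ × 0.467 × 222² = 11510 Pa.
Required CL = L/(qS) = 2.3446×10^5/(11510·61.8) = 0.3297.
CD = 0.0255 + 0.0481 × 0.3297² = 0.03073.
L/D = CL/CD = 0.3297 / 0.03073 = 10.7

L/D = 10.7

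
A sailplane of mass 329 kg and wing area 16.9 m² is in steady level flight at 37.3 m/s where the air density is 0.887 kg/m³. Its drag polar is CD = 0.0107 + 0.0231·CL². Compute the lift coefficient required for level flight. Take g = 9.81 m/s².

Weight W = mg = 329 × 9.81 = 3227.5 N; in level flight L = W.
q = ½ρv² = ½ × 0.887 × 37.3² = 617 Pa.
CL = 2W/(ρv²S) = 2×3227.5/(0.887×37.3²×16.9) = 0.3095.

CL = 0.31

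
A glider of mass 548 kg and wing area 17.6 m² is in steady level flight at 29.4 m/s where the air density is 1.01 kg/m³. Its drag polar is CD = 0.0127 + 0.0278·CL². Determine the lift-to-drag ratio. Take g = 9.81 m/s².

L/D = 26.6

Weight W = mg = 548 × 9.81 = 5375.9 N; in level flight L = W.
q = ½ρv² = ½ × 1.01 × 29.4² = 436.5 Pa.
Required CL = L/(qS) = 5375.9/(436.5·17.6) = 0.6998.
CD = 0.0127 + 0.0278 × 0.6998² = 0.02631.
L/D = CL/CD = 0.6998 / 0.02631 = 26.6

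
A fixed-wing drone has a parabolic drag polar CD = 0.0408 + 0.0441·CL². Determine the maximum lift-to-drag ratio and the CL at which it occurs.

(L/D)max = 11.8, at CL = 0.962

For CD = CD0 + K·CL², (L/D)max occurs at CL* = √(CD0/K) and equals 1/(2√(K·CD0)).
(L/D)max = 1/(2√(0.0441 × 0.0408)) = 1/(2 × 0.04242) = 11.8
CL* = √(0.0408/0.0441) = 0.962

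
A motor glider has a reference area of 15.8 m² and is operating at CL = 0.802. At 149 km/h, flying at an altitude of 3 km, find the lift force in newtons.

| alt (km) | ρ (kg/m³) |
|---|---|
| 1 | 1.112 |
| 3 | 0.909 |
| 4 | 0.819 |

At 3 km, from the table: ρ = 0.909 kg/m³.
Convert speed: v = 149 km/h ÷ 3.6 = 41.39 m/s.
Dynamic pressure q = ½ρv² = ½ × 0.909 × 41.39² = 778.6 Pa.
L = q·S·CL = 778.6 × 15.8 × 0.802 = 9870 N ≈ 9.87 kN

L = 9870 N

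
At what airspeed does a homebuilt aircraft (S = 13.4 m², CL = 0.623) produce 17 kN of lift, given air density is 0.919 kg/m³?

L = ½ρv²S·CL ⇒ v = √(2L/(ρ·S·CL))
v = √(2 × 17000 / (0.919 × 13.4 × 0.623)) = √4432 = 66.6 m/s

v = 66.6 m/s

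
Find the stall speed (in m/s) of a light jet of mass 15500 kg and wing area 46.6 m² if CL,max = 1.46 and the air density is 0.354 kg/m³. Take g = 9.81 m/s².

Weight W = mg = 15500 × 9.81 = 1.521×10^5 N.
V_stall = √(2W/(ρ·S·CL,max)) = √(2 × 1.521×10^5 / (0.354 × 46.6 × 1.46))
V_stall = √12630 = 112 m/s

V_stall = 112 m/s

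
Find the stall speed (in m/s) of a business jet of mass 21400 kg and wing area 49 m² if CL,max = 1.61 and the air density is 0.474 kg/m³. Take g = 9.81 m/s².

V_stall = 106 m/s

Weight W = mg = 21400 × 9.81 = 2.099×10^5 N.
V_stall = √(2W/(ρ·S·CL,max)) = √(2 × 2.099×10^5 / (0.474 × 49 × 1.61))
V_stall = √11230 = 106 m/s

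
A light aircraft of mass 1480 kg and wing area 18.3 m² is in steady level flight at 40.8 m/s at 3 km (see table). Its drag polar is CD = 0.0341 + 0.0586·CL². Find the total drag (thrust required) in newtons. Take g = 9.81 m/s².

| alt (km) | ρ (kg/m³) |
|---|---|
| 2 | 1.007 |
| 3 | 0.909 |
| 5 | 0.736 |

At 3 km, from the table: ρ = 0.909 kg/m³.
Level flight ⇒ L = W = m·g = 1480 × 9.81 = 14519 N.
q = ½ρv² = ½ × 0.909 × 40.8² = 756.6 Pa.
CL = W/(q·S) = 14519 / (756.6 × 18.3) = 1.049.
CD = 0.0341 + 0.0586 × 1.049² = 0.09854.
D = q·S·CD = 756.6 × 18.3 × 0.09854 = 1364 N

D = 1360 N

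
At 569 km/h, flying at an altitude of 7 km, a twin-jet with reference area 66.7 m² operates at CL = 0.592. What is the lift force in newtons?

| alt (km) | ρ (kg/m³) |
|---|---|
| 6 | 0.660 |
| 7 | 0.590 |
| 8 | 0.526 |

At 7 km, from the table: ρ = 0.590 kg/m³.
Convert speed: v = 569 km/h ÷ 3.6 = 158.1 m/s.
L = ½ρv²S·CL = ½ × 0.59 × 158.1² × 66.7 × 0.592 = 2.91×10^5 N ≈ 291 kN

L = 2.91×10^5 N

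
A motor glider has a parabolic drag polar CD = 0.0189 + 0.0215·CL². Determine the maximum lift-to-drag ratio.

For CD = CD0 + K·CL², (L/D)max occurs at CL* = √(CD0/K) and equals 1/(2√(K·CD0)).
(L/D)max = 1/(2√(0.0215 × 0.0189)) = 1/(2 × 0.02016) = 24.8

(L/D)max = 24.8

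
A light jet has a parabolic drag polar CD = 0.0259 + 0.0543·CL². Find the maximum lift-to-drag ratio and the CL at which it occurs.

For CD = CD0 + K·CL², (L/D)max occurs at CL* = √(CD0/K) and equals 1/(2√(K·CD0)).
(L/D)max = 1/(2√(0.0543 × 0.0259)) = 1/(2 × 0.0375) = 13.3
CL* = √(0.0259/0.0543) = 0.691

(L/D)max = 13.3, at CL = 0.691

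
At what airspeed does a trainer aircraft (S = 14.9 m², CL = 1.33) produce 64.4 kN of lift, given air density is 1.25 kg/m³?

L = ½ρv²S·CL ⇒ v = √(2L/(ρ·S·CL))
v = √(2 × 64400 / (1.25 × 14.9 × 1.33)) = √5200 = 72.1 m/s

v = 72.1 m/s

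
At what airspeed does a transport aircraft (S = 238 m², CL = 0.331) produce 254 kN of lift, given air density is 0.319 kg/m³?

L = ½ρv²S·CL ⇒ v = √(2L/(ρ·S·CL))
v = √(2 × 2.54×10^5 / (0.319 × 238 × 0.331)) = √20210 = 142 m/s

v = 142 m/s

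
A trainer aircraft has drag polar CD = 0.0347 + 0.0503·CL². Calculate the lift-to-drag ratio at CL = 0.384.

CD = 0.0347 + 0.0503 × 0.384² = 0.04212
L/D = CL/CD = 0.384 / 0.04212 = 9.12

L/D = 9.12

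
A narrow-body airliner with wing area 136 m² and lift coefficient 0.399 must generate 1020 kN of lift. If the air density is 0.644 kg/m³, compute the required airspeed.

v = 242 m/s

L = ½ρv²S·CL ⇒ v = √(2L/(ρ·S·CL))
v = √(2 × 1.02×10^6 / (0.644 × 136 × 0.399)) = √58380 = 242 m/s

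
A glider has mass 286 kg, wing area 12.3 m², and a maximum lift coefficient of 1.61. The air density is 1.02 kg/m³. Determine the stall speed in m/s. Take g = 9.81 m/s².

V_stall = 16.7 m/s

Weight W = mg = 286 × 9.81 = 2806 N.
From L = ½ρV²S·CL,max = W: V_stall = √(2W/(ρSCL,max)) = √(2·2806/(1.02·12.3·1.61))
V_stall = √277.8 = 16.7 m/s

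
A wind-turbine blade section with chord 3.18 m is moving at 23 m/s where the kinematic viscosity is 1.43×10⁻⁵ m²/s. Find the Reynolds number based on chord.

Re = v·c/ν = 23 × 3.18 / (1.43×10⁻⁵) = 5.11×10^6

Re = 5.11×10^6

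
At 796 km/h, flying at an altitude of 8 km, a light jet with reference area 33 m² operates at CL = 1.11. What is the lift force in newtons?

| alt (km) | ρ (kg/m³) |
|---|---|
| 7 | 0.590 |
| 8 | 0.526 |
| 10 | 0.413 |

At 8 km, from the table: ρ = 0.526 kg/m³.
Convert speed: v = 796 km/h ÷ 3.6 = 221.1 m/s.
Dynamic pressure q = ½ρv² = ½ × 0.526 × 221.1² = 12860 Pa.
L = q·S·CL = 12860 × 33 × 1.11 = 4.71×10^5 N ≈ 471 kN

L = 4.71×10^5 N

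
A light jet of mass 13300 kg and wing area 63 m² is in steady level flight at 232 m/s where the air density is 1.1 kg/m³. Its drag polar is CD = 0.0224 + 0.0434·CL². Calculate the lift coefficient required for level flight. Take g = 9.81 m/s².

CL = 0.07

Weight W = mg = 13300 × 9.81 = 1.3047×10^5 N; in level flight L = W.
Dynamic pressure q = 0.5 × 1.1 × 232² = 29600 Pa.
Required CL = L/(qS) = 1.3047×10^5/(29600·63) = 0.06996.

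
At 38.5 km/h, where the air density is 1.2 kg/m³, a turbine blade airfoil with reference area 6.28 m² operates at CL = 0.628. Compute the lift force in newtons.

L = 271 N

Convert speed: v = 38.5 km/h ÷ 3.6 = 10.69 m/s.
L = ½ρv²S·CL = ½ × 1.2 × 10.69² × 6.28 × 0.628 = 271 N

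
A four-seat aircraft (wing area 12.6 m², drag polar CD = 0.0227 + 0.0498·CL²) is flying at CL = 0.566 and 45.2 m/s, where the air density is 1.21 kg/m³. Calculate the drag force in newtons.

D = 602 N

CD = 0.0227 + 0.0498 × 0.566² = 0.03865
D = ½ρv²S·CD = ½ × 1.21 × 45.2² × 12.6 × 0.03865 = 602 N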